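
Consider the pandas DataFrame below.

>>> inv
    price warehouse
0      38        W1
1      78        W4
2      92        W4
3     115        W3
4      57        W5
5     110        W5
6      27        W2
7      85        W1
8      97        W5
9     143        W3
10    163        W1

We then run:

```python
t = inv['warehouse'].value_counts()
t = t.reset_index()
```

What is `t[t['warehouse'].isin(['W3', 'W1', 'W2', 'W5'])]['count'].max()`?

3

value_counts of warehouse:
warehouse
W1    3
W5    3
W4    2
W3    2
W2    1
Name: count, dtype: int64
reset_index():
  warehouse  count
0        W1      3
1        W5      3
2        W4      2
3        W3      2
4        W2      1
filter rows where warehouse in ['W3', 'W1', 'W2', 'W5']:
  warehouse  count
0        W1      3
1        W5      3
3        W3      2
4        W2      1
Then the max of column 'count': 3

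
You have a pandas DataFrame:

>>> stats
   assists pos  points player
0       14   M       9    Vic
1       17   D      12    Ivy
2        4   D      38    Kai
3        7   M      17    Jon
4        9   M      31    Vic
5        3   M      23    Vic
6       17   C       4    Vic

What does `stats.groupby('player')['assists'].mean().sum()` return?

38.75

group by player, mean of assists:
player
Ivy    17.00
Jon     7.00
Kai     4.00
Vic    10.75
Name: assists, dtype: float64
Then the sum of the resulting series: 38.75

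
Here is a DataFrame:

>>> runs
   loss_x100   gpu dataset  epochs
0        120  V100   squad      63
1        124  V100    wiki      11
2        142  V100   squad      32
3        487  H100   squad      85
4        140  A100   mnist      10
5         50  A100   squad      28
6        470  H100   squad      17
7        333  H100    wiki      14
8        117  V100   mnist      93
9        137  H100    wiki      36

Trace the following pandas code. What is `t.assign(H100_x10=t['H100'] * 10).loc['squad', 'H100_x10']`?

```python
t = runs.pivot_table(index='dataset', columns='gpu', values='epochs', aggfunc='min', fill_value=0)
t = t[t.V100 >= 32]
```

pivot: rows=dataset, cols=gpu, min(epochs):
gpu      A100  H100  V100
dataset                  
mnist      10     0    93
squad      28    17    32
wiki        0    14    11
filter rows where V100 >= 32:
gpu      A100  H100  V100
dataset                  
mnist      10     0    93
squad      28    17    32
add column H100_x10 = t['H100'] * 10:
gpu      A100  H100  V100  H100_x10
dataset                            
mnist      10     0    93         0
squad      28    17    32       170

170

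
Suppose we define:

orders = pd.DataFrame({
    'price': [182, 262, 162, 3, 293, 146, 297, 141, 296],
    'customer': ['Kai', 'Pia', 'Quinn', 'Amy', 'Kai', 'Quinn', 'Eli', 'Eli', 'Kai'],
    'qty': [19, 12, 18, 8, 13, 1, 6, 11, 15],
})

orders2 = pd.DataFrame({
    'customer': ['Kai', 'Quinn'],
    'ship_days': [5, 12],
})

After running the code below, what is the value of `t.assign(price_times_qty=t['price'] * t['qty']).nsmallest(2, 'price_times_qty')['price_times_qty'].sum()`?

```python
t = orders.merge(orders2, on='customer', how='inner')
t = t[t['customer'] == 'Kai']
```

merge on 'customer' (how='inner') → 5 rows:
   price customer  qty  ship_days
0    182      Kai   19          5
1    162    Quinn   18         12
2    293      Kai   13          5
3    146    Quinn    1         12
4    296      Kai   15          5
filter rows where customer == 'Kai':
   price customer  qty  ship_days
0    182      Kai   19          5
2    293      Kai   13          5
4    296      Kai   15          5
add column price_times_qty = t['price'] * t['qty']:
   price customer  qty  ship_days  price_times_qty
0    182      Kai   19          5             3458
2    293      Kai   13          5             3809
4    296      Kai   15          5             4440
take 2 rows with smallest price_times_qty:
   price customer  qty  ship_days  price_times_qty
0    182      Kai   19          5             3458
2    293      Kai   13          5             3809
Then the sum of column 'price_times_qty': 7267

7267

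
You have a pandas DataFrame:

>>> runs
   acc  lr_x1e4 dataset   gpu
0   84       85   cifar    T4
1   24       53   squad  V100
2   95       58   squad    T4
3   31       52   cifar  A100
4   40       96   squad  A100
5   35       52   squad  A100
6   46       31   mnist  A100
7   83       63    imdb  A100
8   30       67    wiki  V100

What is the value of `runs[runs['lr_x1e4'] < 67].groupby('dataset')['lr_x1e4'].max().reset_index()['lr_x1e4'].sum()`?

filter rows where lr_x1e4 < 67:
   acc  lr_x1e4 dataset   gpu
1   24       53   squad  V100
2   95       58   squad    T4
3   31       52   cifar  A100
5   35       52   squad  A100
6   46       31   mnist  A100
7   83       63    imdb  A100
group by dataset, max of lr_x1e4:
dataset
cifar    52
imdb     63
mnist    31
squad    58
Name: lr_x1e4, dtype: int64
reset_index():
  dataset  lr_x1e4
0   cifar       52
1    imdb       63
2   mnist       31
3   squad       58

204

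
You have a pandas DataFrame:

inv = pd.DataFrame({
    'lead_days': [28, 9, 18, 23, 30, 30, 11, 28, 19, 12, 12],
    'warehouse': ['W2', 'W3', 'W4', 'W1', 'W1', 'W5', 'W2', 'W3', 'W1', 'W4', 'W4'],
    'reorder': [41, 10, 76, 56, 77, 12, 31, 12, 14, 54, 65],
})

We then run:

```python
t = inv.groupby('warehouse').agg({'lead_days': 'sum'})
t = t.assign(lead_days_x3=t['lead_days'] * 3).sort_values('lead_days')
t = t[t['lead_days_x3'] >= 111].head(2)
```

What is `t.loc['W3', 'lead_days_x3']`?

group by warehouse, sum of lead_days:
           lead_days
warehouse           
W1                72
W2                39
W3                37
W4                42
W5                30
add column lead_days_x3 = t['lead_days'] * 3:
           lead_days  lead_days_x3
warehouse                         
W1                72           216
W2                39           117
W3                37           111
W4                42           126
W5                30            90
sort by lead_days:
           lead_days  lead_days_x3
warehouse                         
W5                30            90
W3                37           111
W2                39           117
W4                42           126
W1                72           216
filter rows where lead_days_x3 >= 111:
           lead_days  lead_days_x3
warehouse                         
W3                37           111
W2                39           117
W4                42           126
W1                72           216
take first 2 rows:
           lead_days  lead_days_x3
warehouse                         
W3                37           111
W2                39           117
Then the value at row 'W3', column 'lead_days_x3': 111

111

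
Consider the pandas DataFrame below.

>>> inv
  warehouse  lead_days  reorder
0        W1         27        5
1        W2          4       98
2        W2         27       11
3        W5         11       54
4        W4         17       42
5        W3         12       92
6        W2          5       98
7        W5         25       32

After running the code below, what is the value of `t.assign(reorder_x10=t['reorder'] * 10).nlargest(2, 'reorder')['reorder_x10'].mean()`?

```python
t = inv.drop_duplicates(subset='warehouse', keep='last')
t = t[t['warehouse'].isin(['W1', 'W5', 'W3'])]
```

drop duplicate warehouse (keep=last):
  warehouse  lead_days  reorder
0        W1         27        5
4        W4         17       42
5        W3         12       92
6        W2          5       98
7        W5         25       32
filter rows where warehouse in ['W1', 'W5', 'W3']:
  warehouse  lead_days  reorder
0        W1         27        5
5        W3         12       92
7        W5         25       32
add column reorder_x10 = t['reorder'] * 10:
  warehouse  lead_days  reorder  reorder_x10
0        W1         27        5           50
5        W3         12       92          920
7        W5         25       32          320
take 2 rows with largest reorder:
  warehouse  lead_days  reorder  reorder_x10
5        W3         12       92          920
7        W5         25       32          320
Finally, mean of column 'reorder_x10' = 620.0.

620.0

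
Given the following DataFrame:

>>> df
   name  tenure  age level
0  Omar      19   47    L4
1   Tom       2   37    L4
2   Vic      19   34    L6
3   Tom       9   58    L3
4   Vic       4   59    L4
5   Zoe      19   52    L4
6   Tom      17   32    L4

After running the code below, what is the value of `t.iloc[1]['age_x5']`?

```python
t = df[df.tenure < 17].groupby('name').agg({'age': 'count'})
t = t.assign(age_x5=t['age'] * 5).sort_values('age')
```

10

filter rows where tenure < 17:
  name  tenure  age level
1  Tom       2   37    L4
3  Tom       9   58    L3
4  Vic       4   59    L4
group by name, count of age:
      age
name     
Tom     2
Vic     1
add column age_x5 = t['age'] * 5:
      age  age_x5
name             
Tom     2      10
Vic     1       5
sort by age:
      age  age_x5
name             
Vic     1       5
Tom     2      10
The value at position 1, column 'age_x5' is 10.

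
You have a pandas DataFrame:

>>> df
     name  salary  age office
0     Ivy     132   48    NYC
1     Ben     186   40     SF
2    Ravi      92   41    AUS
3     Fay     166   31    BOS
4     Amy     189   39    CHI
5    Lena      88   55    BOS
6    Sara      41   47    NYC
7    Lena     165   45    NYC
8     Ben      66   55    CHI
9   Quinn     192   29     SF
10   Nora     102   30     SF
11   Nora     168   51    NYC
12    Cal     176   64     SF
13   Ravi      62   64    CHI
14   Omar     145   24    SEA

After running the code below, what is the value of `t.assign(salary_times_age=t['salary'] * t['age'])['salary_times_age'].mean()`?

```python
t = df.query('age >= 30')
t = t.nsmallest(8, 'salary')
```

filter rows where age >= 30:
    name  salary  age office
0    Ivy     132   48    NYC
1    Ben     186   40     SF
2   Ravi      92   41    AUS
3    Fay     166   31    BOS
4    Amy     189   39    CHI
5   Lena      88   55    BOS
6   Sara      41   47    NYC
7   Lena     165   45    NYC
8    Ben      66   55    CHI
10  Nora     102   30     SF
11  Nora     168   51    NYC
12   Cal     176   64     SF
13  Ravi      62   64    CHI
take 8 rows with smallest salary:
    name  salary  age office
6   Sara      41   47    NYC
13  Ravi      62   64    CHI
8    Ben      66   55    CHI
5   Lena      88   55    BOS
2   Ravi      92   41    AUS
10  Nora     102   30     SF
0    Ivy     132   48    NYC
7   Lena     165   45    NYC
add column salary_times_age = t['salary'] * t['age']:
    name  salary  age office  salary_times_age
6   Sara      41   47    NYC              1927
13  Ravi      62   64    CHI              3968
8    Ben      66   55    CHI              3630
5   Lena      88   55    BOS              4840
2   Ravi      92   41    AUS              3772
10  Nora     102   30     SF              3060
0    Ivy     132   48    NYC              6336
7   Lena     165   45    NYC              7425
Then the mean of column 'salary_times_age': 4369.75

4369.75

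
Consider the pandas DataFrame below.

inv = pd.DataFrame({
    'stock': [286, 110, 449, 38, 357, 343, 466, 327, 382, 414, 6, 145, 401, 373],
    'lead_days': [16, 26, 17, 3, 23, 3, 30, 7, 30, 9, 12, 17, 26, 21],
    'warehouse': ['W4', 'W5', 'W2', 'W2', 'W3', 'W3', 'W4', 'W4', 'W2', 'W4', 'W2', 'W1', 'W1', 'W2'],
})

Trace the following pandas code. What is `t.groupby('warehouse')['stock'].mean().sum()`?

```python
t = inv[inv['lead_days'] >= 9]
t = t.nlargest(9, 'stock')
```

filter rows where lead_days >= 9:
    stock  lead_days warehouse
0     286         16        W4
1     110         26        W5
2     449         17        W2
4     357         23        W3
6     466         30        W4
8     382         30        W2
9     414          9        W4
10      6         12        W2
11    145         17        W1
12    401         26        W1
13    373         21        W2
take 9 rows with largest stock:
    stock  lead_days warehouse
6     466         30        W4
2     449         17        W2
9     414          9        W4
12    401         26        W1
8     382         30        W2
13    373         21        W2
4     357         23        W3
0     286         16        W4
11    145         17        W1
group by warehouse, mean of stock:
warehouse
W1    273.000000
W2    401.333333
W3    357.000000
W4    388.666667
Name: stock, dtype: float64
sum of the resulting series → 1420.0

1420.0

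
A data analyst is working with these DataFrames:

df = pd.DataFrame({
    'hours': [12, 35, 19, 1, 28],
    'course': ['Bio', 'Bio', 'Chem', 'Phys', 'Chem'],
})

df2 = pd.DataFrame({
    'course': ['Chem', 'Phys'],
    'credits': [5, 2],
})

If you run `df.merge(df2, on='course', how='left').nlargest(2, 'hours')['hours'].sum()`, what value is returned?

63

merge on 'course' (how='left') → 5 rows:
   hours course  credits
0     12    Bio      NaN
1     35    Bio      NaN
2     19   Chem      5.0
3      1   Phys      2.0
4     28   Chem      5.0
take 2 rows with largest hours:
   hours course  credits
1     35    Bio      NaN
4     28   Chem      5.0
Taking the sum of column 'hours' gives 63.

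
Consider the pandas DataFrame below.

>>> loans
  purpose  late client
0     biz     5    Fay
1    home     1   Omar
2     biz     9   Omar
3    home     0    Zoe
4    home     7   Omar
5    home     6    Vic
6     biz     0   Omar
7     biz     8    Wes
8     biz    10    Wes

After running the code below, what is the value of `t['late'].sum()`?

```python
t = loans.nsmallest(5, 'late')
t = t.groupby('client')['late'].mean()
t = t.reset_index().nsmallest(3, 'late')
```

5.5

take 5 rows with smallest late:
  purpose  late client
3    home     0    Zoe
6     biz     0   Omar
1    home     1   Omar
0     biz     5    Fay
5    home     6    Vic
group by client, mean of late:
client
Fay     5.0
Omar    0.5
Vic     6.0
Zoe     0.0
Name: late, dtype: float64
reset_index():
  client  late
0    Fay   5.0
1   Omar   0.5
2    Vic   6.0
3    Zoe   0.0
take 3 rows with smallest late:
  client  late
3    Zoe   0.0
1   Omar   0.5
0    Fay   5.0
sum of column 'late' → 5.5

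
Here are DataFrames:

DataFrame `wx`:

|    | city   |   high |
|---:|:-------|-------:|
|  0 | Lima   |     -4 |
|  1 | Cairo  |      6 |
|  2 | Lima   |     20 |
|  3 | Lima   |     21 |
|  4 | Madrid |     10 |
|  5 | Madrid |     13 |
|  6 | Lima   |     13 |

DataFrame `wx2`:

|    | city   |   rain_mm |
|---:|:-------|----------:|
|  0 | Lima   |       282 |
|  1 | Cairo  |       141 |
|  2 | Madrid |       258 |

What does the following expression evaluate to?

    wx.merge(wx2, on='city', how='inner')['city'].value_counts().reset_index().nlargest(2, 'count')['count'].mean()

3.0

merge on 'city' (how='inner') → 7 rows:
     city  high  rain_mm
0    Lima    -4      282
1   Cairo     6      141
2    Lima    20      282
3    Lima    21      282
4  Madrid    10      258
5  Madrid    13      258
6    Lima    13      282
value_counts of city:
city
Lima      4
Madrid    2
Cairo     1
Name: count, dtype: int64
reset_index():
     city  count
0    Lima      4
1  Madrid      2
2   Cairo      1
take 2 rows with largest count:
     city  count
0    Lima      4
1  Madrid      2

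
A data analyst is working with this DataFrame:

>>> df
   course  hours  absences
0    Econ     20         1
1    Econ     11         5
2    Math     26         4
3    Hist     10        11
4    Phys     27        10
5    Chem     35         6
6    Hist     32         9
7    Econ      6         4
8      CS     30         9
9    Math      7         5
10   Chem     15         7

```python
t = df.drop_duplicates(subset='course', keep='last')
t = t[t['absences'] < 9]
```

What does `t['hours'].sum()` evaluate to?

drop duplicate course (keep=last):
   course  hours  absences
4    Phys     27        10
6    Hist     32         9
7    Econ      6         4
8      CS     30         9
9    Math      7         5
10   Chem     15         7
filter rows where absences < 9:
   course  hours  absences
7    Econ      6         4
9    Math      7         5
10   Chem     15         7

28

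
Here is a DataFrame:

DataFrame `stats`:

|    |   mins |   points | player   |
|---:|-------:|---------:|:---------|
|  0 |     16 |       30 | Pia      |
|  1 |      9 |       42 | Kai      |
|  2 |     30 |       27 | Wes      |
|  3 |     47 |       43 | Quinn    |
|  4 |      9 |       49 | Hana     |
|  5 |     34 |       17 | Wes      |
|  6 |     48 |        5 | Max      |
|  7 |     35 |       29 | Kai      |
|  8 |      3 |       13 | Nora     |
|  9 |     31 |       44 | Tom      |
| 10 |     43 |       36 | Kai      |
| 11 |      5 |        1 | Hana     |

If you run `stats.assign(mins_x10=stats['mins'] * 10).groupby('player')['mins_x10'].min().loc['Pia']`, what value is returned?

add column mins_x10 = stats['mins'] * 10:
    mins  points player  mins_x10
0     16      30    Pia       160
1      9      42    Kai        90
2     30      27    Wes       300
3     47      43  Quinn       470
4      9      49   Hana        90
5     34      17    Wes       340
6     48       5    Max       480
7     35      29    Kai       350
8      3      13   Nora        30
9     31      44    Tom       310
10    43      36    Kai       430
11     5       1   Hana        50
group by player, min of mins_x10:
player
Hana      50
Kai       90
Max      480
Nora      30
Pia      160
Quinn    470
Tom      310
Wes      300
Name: mins_x10, dtype: int64
So loc['Pia'] = 160.

160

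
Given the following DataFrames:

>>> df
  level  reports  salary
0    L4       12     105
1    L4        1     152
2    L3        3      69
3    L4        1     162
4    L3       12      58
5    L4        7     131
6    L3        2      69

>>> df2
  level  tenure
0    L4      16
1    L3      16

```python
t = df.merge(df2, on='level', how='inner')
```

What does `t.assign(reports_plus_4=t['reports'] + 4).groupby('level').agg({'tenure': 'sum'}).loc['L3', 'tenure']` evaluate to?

48

merge on 'level' (how='inner') → 7 rows:
  level  reports  salary  tenure
0    L4       12     105      16
1    L4        1     152      16
2    L3        3      69      16
3    L4        1     162      16
4    L3       12      58      16
5    L4        7     131      16
6    L3        2      69      16
add column reports_plus_4 = t['reports'] + 4:
  level  reports  salary  tenure  reports_plus_4
0    L4       12     105      16              16
1    L4        1     152      16               5
2    L3        3      69      16               7
3    L4        1     162      16               5
4    L3       12      58      16              16
5    L4        7     131      16              11
6    L3        2      69      16               6
group by level, sum of tenure:
       tenure
level        
L3         48
L4         64
So loc['L3', 'tenure'] = 48.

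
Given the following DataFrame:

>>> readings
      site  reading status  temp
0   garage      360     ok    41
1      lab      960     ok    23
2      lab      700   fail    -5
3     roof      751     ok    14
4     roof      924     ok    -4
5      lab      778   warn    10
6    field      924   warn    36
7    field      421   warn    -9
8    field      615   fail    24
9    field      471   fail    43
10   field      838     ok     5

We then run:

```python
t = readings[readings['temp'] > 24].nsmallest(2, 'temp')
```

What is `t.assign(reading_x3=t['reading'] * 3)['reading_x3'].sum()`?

filter rows where temp > 24:
     site  reading status  temp
0  garage      360     ok    41
6   field      924   warn    36
9   field      471   fail    43
take 2 rows with smallest temp:
     site  reading status  temp
6   field      924   warn    36
0  garage      360     ok    41
add column reading_x3 = t['reading'] * 3:
     site  reading status  temp  reading_x3
6   field      924   warn    36        2772
0  garage      360     ok    41        1080
So sum() = 3852.

3852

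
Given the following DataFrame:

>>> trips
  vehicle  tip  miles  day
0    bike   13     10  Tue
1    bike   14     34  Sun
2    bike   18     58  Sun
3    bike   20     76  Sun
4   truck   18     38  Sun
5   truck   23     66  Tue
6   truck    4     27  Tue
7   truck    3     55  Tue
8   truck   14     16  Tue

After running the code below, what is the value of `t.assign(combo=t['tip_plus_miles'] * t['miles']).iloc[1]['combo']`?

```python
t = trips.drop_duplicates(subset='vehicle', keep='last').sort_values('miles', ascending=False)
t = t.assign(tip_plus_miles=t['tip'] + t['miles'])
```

480

drop duplicate vehicle (keep=last):
  vehicle  tip  miles  day
3    bike   20     76  Sun
8   truck   14     16  Tue
sort by miles descending:
  vehicle  tip  miles  day
3    bike   20     76  Sun
8   truck   14     16  Tue
add column tip_plus_miles = t['tip'] + t['miles']:
  vehicle  tip  miles  day  tip_plus_miles
3    bike   20     76  Sun              96
8   truck   14     16  Tue              30
add column combo = t['tip_plus_miles'] * t['miles']:
  vehicle  tip  miles  day  tip_plus_miles  combo
3    bike   20     76  Sun              96   7296
8   truck   14     16  Tue              30    480
Taking the value at position 1, column 'combo' gives 480.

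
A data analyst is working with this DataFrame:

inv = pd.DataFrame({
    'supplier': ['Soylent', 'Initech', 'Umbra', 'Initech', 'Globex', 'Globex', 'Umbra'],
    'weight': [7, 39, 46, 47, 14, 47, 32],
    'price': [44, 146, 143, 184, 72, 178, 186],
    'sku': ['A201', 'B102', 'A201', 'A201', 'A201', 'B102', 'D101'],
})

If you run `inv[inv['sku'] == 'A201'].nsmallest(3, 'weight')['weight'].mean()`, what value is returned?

22.3333333333

filter rows where sku == 'A201':
  supplier  weight  price   sku
0  Soylent       7     44  A201
2    Umbra      46    143  A201
3  Initech      47    184  A201
4   Globex      14     72  A201
take 3 rows with smallest weight:
  supplier  weight  price   sku
0  Soylent       7     44  A201
4   Globex      14     72  A201
2    Umbra      46    143  A201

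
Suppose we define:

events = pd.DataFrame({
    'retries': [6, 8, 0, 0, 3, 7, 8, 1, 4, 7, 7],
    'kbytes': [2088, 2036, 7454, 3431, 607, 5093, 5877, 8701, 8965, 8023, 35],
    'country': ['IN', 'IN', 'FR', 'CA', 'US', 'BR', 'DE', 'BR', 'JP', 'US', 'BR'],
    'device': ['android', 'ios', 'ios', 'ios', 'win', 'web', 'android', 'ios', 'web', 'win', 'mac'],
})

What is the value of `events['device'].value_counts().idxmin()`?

value_counts of device:
device
ios        4
android    2
win        2
web        2
mac        1
Name: count, dtype: int64
Hence mac.

mac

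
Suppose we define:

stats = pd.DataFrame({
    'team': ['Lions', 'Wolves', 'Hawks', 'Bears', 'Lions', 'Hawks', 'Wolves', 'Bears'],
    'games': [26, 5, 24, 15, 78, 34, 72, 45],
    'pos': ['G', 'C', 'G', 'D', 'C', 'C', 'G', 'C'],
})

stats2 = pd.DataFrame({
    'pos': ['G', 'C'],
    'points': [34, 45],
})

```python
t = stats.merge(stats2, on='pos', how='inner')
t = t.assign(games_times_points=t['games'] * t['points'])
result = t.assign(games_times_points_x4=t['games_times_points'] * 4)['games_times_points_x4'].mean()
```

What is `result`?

merge on 'pos' (how='inner') → 7 rows:
     team  games pos  points
0   Lions     26   G      34
1  Wolves      5   C      45
2   Hawks     24   G      34
3   Lions     78   C      45
4   Hawks     34   C      45
5  Wolves     72   G      34
6   Bears     45   C      45
add column games_times_points = t['games'] * t['points']:
     team  games pos  points  games_times_points
0   Lions     26   G      34                 884
1  Wolves      5   C      45                 225
2   Hawks     24   G      34                 816
3   Lions     78   C      45                3510
4   Hawks     34   C      45                1530
5  Wolves     72   G      34                2448
6   Bears     45   C      45                2025
add column games_times_points_x4 = t['games_times_points'] * 4:
     team  games pos  points  games_times_points  games_times_points_x4
0   Lions     26   G      34                 884                   3536
1  Wolves      5   C      45                 225                    900
2   Hawks     24   G      34                 816                   3264
3   Lions     78   C      45                3510                  14040
4   Hawks     34   C      45                1530                   6120
5  Wolves     72   G      34                2448                   9792
6   Bears     45   C      45                2025                   8100
Finally, mean of column 'games_times_points_x4' = 6536.0.

6536.0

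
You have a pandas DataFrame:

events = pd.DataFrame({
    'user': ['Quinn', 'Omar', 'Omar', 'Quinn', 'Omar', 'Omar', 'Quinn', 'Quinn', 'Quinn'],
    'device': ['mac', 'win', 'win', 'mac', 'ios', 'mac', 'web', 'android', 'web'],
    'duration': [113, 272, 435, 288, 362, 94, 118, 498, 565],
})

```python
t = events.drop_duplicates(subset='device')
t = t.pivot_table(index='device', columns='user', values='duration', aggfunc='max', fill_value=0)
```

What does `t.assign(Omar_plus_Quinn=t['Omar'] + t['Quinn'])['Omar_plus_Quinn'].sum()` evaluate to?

1363

drop duplicate device (keep=first):
    user   device  duration
0  Quinn      mac       113
1   Omar      win       272
4   Omar      ios       362
6  Quinn      web       118
7  Quinn  android       498
pivot: rows=device, cols=user, max(duration):
user     Omar  Quinn
device              
android     0    498
ios       362      0
mac         0    113
web         0    118
win       272      0
add column Omar_plus_Quinn = t['Omar'] + t['Quinn']:
user     Omar  Quinn  Omar_plus_Quinn
device                               
android     0    498              498
ios       362      0              362
mac         0    113              113
web         0    118              118
win       272      0              272
Reading off the sum of column 'Omar_plus_Quinn', we get 1363.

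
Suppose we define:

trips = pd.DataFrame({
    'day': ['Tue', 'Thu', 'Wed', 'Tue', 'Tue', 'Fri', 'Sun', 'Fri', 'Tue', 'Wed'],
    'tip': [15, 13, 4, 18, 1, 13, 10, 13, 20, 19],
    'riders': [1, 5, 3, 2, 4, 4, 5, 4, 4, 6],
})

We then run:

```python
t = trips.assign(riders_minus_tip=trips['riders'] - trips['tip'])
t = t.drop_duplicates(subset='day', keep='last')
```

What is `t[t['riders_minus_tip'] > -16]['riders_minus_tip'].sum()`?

add column riders_minus_tip = trips['riders'] - trips['tip']:
   day  tip  riders  riders_minus_tip
0  Tue   15       1               -14
1  Thu   13       5                -8
2  Wed    4       3                -1
3  Tue   18       2               -16
4  Tue    1       4                 3
5  Fri   13       4                -9
6  Sun   10       5                -5
7  Fri   13       4                -9
8  Tue   20       4               -16
9  Wed   19       6               -13
drop duplicate day (keep=last):
   day  tip  riders  riders_minus_tip
1  Thu   13       5                -8
6  Sun   10       5                -5
7  Fri   13       4                -9
8  Tue   20       4               -16
9  Wed   19       6               -13
filter rows where riders_minus_tip > -16:
   day  tip  riders  riders_minus_tip
1  Thu   13       5                -8
6  Sun   10       5                -5
7  Fri   13       4                -9
9  Wed   19       6               -13

-35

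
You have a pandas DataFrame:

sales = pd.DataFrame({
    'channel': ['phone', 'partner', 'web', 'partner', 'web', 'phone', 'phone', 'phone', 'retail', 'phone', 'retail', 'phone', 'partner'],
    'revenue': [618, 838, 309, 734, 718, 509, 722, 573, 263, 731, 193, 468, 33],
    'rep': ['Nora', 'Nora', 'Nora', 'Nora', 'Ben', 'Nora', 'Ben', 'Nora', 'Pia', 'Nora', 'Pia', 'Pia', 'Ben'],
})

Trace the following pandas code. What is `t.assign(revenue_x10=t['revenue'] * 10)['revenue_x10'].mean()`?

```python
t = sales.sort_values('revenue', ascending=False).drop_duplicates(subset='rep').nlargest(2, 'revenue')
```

sort by revenue descending:
    channel  revenue   rep
1   partner      838  Nora
3   partner      734  Nora
9     phone      731  Nora
6     phone      722   Ben
4       web      718   Ben
0     phone      618  Nora
7     phone      573  Nora
5     phone      509  Nora
11    phone      468   Pia
2       web      309  Nora
8    retail      263   Pia
10   retail      193   Pia
12  partner       33   Ben
drop duplicate rep (keep=first):
    channel  revenue   rep
1   partner      838  Nora
6     phone      722   Ben
11    phone      468   Pia
take 2 rows with largest revenue:
   channel  revenue   rep
1  partner      838  Nora
6    phone      722   Ben
add column revenue_x10 = t['revenue'] * 10:
   channel  revenue   rep  revenue_x10
1  partner      838  Nora         8380
6    phone      722   Ben         7220
Taking the mean of column 'revenue_x10' gives 7800.0.

7800.0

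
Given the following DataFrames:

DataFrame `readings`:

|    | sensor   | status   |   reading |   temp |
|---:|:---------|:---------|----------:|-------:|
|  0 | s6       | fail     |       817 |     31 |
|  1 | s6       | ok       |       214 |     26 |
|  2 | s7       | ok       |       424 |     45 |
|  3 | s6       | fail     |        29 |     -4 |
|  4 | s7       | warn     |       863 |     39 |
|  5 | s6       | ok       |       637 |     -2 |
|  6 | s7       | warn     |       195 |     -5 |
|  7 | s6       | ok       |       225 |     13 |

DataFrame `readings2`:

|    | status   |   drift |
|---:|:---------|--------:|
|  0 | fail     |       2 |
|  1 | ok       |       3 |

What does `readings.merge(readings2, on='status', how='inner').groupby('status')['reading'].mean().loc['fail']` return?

423.0

merge on 'status' (how='inner') → 6 rows:
  sensor status  reading  temp  drift
0     s6   fail      817    31      2
1     s6     ok      214    26      3
2     s7     ok      424    45      3
3     s6   fail       29    -4      2
4     s6     ok      637    -2      3
5     s6     ok      225    13      3
group by status, mean of reading:
status
fail    423.0
ok      375.0
Name: reading, dtype: float64
Finally, value at index 'fail' = 423.0.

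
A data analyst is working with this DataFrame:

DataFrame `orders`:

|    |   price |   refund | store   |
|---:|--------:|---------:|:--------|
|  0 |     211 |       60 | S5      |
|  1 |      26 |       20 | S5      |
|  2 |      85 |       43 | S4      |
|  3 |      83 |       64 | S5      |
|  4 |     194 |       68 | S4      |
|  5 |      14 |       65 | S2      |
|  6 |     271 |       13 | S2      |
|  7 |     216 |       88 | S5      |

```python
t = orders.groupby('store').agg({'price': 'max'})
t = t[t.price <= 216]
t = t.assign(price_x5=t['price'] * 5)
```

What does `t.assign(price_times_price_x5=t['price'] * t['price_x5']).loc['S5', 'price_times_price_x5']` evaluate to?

233280

group by store, max of price:
       price
store       
S2       271
S4       194
S5       216
filter rows where price <= 216:
       price
store       
S4       194
S5       216
add column price_x5 = t['price'] * 5:
       price  price_x5
store                 
S4       194       970
S5       216      1080
add column price_times_price_x5 = t['price'] * t['price_x5']:
       price  price_x5  price_times_price_x5
store                                       
S4       194       970                188180
S5       216      1080                233280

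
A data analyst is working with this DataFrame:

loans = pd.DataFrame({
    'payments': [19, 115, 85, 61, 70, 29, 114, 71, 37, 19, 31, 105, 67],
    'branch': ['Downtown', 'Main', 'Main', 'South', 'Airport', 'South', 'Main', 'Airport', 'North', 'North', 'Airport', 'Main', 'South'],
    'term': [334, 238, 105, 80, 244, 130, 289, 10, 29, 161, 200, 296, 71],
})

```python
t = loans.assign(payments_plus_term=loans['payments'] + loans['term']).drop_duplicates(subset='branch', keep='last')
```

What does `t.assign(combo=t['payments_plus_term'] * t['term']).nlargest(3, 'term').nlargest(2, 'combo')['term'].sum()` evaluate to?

630

add column payments_plus_term = loans['payments'] + loans['term']:
    payments    branch  term  payments_plus_term
0         19  Downtown   334                 353
1        115      Main   238                 353
2         85      Main   105                 190
3         61     South    80                 141
4         70   Airport   244                 314
5         29     South   130                 159
6        114      Main   289                 403
7         71   Airport    10                  81
8         37     North    29                  66
9         19     North   161                 180
10        31   Airport   200                 231
11       105      Main   296                 401
12        67     South    71                 138
drop duplicate branch (keep=last):
    payments    branch  term  payments_plus_term
0         19  Downtown   334                 353
9         19     North   161                 180
10        31   Airport   200                 231
11       105      Main   296                 401
12        67     South    71                 138
add column combo = t['payments_plus_term'] * t['term']:
    payments    branch  term  payments_plus_term   combo
0         19  Downtown   334                 353  117902
9         19     North   161                 180   28980
10        31   Airport   200                 231   46200
11       105      Main   296                 401  118696
12        67     South    71                 138    9798
take 3 rows with largest term:
    payments    branch  term  payments_plus_term   combo
0         19  Downtown   334                 353  117902
11       105      Main   296                 401  118696
10        31   Airport   200                 231   46200
take 2 rows with largest combo:
    payments    branch  term  payments_plus_term   combo
11       105      Main   296                 401  118696
0         19  Downtown   334                 353  117902
sum of column 'term' → 630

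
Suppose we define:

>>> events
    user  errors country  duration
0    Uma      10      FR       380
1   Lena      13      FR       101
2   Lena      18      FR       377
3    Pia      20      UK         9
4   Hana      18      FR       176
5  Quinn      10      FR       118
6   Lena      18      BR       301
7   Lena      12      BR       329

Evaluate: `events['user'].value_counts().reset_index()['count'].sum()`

8

value_counts of user:
user
Lena     4
Uma      1
Pia      1
Hana     1
Quinn    1
Name: count, dtype: int64
reset_index():
    user  count
0   Lena      4
1    Uma      1
2    Pia      1
3   Hana      1
4  Quinn      1
The sum of column 'count' is 8.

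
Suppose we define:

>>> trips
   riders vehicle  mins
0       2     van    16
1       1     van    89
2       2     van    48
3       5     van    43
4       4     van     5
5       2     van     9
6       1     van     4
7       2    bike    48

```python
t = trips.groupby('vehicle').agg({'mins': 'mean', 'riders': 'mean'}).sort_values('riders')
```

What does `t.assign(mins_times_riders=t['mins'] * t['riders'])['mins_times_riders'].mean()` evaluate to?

85.1224489796

group by vehicle: mean(mins), mean(riders):
              mins    riders
vehicle                     
bike     48.000000  2.000000
van      30.571429  2.428571
sort by riders:
              mins    riders
vehicle                     
bike     48.000000  2.000000
van      30.571429  2.428571
add column mins_times_riders = t['mins'] * t['riders']:
              mins    riders  mins_times_riders
vehicle                                        
bike     48.000000  2.000000          96.000000
van      30.571429  2.428571          74.244898
mean of column 'mins_times_riders' → 85.1224489796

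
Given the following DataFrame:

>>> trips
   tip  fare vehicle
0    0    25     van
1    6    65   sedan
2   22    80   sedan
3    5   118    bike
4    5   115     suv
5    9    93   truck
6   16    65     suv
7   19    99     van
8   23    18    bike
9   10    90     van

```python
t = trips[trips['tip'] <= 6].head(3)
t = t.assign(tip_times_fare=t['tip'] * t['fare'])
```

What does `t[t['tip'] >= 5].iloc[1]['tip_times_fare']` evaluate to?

590

filter rows where tip <= 6:
   tip  fare vehicle
0    0    25     van
1    6    65   sedan
3    5   118    bike
4    5   115     suv
take first 3 rows:
   tip  fare vehicle
0    0    25     van
1    6    65   sedan
3    5   118    bike
add column tip_times_fare = t['tip'] * t['fare']:
   tip  fare vehicle  tip_times_fare
0    0    25     van               0
1    6    65   sedan             390
3    5   118    bike             590
filter rows where tip >= 5:
   tip  fare vehicle  tip_times_fare
1    6    65   sedan             390
3    5   118    bike             590
Finally, value at position 1, column 'tip_times_fare' = 590.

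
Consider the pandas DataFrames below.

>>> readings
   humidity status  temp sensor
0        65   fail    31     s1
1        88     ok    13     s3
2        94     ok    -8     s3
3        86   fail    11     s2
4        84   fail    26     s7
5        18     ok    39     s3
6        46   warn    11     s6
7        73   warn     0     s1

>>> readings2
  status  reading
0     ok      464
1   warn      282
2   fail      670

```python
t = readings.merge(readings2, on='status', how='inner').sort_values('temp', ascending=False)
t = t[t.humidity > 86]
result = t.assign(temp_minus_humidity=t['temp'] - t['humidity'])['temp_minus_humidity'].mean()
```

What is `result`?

-88.5

merge on 'status' (how='inner') → 8 rows:
   humidity status  temp sensor  reading
0        65   fail    31     s1      670
1        88     ok    13     s3      464
2        94     ok    -8     s3      464
3        86   fail    11     s2      670
4        84   fail    26     s7      670
5        18     ok    39     s3      464
6        46   warn    11     s6      282
7        73   warn     0     s1      282
sort by temp descending:
   humidity status  temp sensor  reading
5        18     ok    39     s3      464
0        65   fail    31     s1      670
4        84   fail    26     s7      670
1        88     ok    13     s3      464
3        86   fail    11     s2      670
6        46   warn    11     s6      282
7        73   warn     0     s1      282
2        94     ok    -8     s3      464
filter rows where humidity > 86:
   humidity status  temp sensor  reading
1        88     ok    13     s3      464
2        94     ok    -8     s3      464
add column temp_minus_humidity = t['temp'] - t['humidity']:
   humidity status  temp sensor  reading  temp_minus_humidity
1        88     ok    13     s3      464                  -75
2        94     ok    -8     s3      464                 -102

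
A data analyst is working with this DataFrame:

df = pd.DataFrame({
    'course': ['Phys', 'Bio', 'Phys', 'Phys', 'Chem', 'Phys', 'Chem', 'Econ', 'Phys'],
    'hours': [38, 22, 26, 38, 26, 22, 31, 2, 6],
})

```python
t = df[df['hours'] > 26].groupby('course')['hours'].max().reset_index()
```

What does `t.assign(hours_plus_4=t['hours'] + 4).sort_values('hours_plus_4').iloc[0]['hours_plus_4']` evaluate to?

35

filter rows where hours > 26:
  course  hours
0   Phys     38
3   Phys     38
6   Chem     31
group by course, max of hours:
course
Chem    31
Phys    38
Name: hours, dtype: int64
reset_index():
  course  hours
0   Chem     31
1   Phys     38
add column hours_plus_4 = t['hours'] + 4:
  course  hours  hours_plus_4
0   Chem     31            35
1   Phys     38            42
sort by hours_plus_4:
  course  hours  hours_plus_4
0   Chem     31            35
1   Phys     38            42
So iloc[0]['hours_plus_4'] = 35.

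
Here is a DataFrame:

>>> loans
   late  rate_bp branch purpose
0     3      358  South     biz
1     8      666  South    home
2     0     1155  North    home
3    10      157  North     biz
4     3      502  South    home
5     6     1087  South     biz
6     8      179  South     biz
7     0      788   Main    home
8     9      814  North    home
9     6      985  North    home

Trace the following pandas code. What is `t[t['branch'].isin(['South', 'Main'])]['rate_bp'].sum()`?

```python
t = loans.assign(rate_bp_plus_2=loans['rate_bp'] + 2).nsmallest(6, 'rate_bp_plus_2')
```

2493

add column rate_bp_plus_2 = loans['rate_bp'] + 2:
   late  rate_bp branch purpose  rate_bp_plus_2
0     3      358  South     biz             360
1     8      666  South    home             668
2     0     1155  North    home            1157
3    10      157  North     biz             159
4     3      502  South    home             504
5     6     1087  South     biz            1089
6     8      179  South     biz             181
7     0      788   Main    home             790
8     9      814  North    home             816
9     6      985  North    home             987
take 6 rows with smallest rate_bp_plus_2:
   late  rate_bp branch purpose  rate_bp_plus_2
3    10      157  North     biz             159
6     8      179  South     biz             181
0     3      358  South     biz             360
4     3      502  South    home             504
1     8      666  South    home             668
7     0      788   Main    home             790
filter rows where branch in ['South', 'Main']:
   late  rate_bp branch purpose  rate_bp_plus_2
6     8      179  South     biz             181
0     3      358  South     biz             360
4     3      502  South    home             504
1     8      666  South    home             668
7     0      788   Main    home             790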